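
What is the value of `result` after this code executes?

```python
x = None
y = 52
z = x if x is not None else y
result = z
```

x = None; y = 52; z = 52; result = 52

52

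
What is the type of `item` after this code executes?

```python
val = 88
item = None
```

None has type NoneType

NoneType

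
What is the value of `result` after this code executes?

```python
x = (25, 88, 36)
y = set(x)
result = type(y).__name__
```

x is tuple; y is set; result = 'set'

'set'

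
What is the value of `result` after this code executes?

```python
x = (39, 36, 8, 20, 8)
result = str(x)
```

x = (39, 36, 8, 20, 8); result = '(39, 36, 8, 20, 8)'

'(39, 36, 8, 20, 8)'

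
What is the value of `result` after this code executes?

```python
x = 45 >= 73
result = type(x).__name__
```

x is bool; result = 'bool'

'bool'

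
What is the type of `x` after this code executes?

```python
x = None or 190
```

'or' with None returns the other truthy value

int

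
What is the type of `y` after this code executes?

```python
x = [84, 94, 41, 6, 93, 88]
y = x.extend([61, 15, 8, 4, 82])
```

list.extend() returns None

NoneType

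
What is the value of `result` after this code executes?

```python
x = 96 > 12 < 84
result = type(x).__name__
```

x is bool; result = 'bool'

'bool'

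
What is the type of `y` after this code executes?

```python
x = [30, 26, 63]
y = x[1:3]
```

Slicing a list returns a list

list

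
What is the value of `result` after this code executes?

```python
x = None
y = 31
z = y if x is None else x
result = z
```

x = None; y = 31; z = 31; result = 31

31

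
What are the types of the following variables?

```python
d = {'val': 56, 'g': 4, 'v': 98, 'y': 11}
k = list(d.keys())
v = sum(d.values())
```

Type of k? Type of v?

list() converts to list; sum of ints is int

list, int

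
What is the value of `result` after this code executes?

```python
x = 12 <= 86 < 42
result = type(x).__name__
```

x is bool; result = 'bool'

'bool'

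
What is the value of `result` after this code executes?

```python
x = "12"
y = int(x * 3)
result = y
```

x = '12'; y = 121212; result = 121212

121212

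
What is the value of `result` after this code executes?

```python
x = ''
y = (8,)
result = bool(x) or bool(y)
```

x = ''; y = (8,); result = True

True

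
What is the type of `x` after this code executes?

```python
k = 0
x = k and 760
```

'and' returns first falsy value (0 is int)

int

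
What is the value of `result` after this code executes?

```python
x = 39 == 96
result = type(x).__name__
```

x is bool; result = 'bool'

'bool'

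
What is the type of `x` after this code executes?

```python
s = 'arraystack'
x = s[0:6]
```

Slicing a str returns str

str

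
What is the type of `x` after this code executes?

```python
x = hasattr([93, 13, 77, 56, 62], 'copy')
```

hasattr() returns bool

bool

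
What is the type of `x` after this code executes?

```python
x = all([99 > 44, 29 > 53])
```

all() returns bool

bool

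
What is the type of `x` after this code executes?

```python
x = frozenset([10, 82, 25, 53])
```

frozenset() returns frozenset

frozenset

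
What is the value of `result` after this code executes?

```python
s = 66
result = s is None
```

s = 66; result = False

False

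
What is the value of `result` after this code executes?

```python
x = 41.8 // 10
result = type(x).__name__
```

x is float; result = 'float'

'float'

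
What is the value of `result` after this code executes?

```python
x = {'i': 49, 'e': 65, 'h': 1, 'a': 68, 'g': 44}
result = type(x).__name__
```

x is dict; result = 'dict'

'dict'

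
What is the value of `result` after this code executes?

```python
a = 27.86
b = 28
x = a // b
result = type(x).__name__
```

a is float; b is int; x is float; result = 'float'

'float'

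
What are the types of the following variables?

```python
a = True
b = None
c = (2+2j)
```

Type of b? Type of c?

b is assigned None, whose type is NoneType; c is assigned (2+2j), an int plus an imaginary literal (j suffix), which evaluates to complex

NoneType, complex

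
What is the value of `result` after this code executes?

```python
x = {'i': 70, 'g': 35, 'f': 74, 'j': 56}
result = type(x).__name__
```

x is dict; result = 'dict'

'dict'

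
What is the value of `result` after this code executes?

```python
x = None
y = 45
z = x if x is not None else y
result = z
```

x = None; y = 45; z = 45; result = 45

45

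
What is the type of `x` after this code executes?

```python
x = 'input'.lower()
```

str.lower() returns str

str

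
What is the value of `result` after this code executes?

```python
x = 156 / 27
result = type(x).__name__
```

x is float; result = 'float'

'float'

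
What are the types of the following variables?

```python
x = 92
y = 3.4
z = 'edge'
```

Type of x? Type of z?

x is assigned a bare integer (no decimal point), so it is an int; z is assigned a quoted string literal, so it is a str

int, str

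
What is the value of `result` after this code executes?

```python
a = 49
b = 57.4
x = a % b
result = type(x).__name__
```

a is int; b is float; x is float; result = 'float'

'float'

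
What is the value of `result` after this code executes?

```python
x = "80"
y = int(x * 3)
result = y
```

x = '80'; y = 808080; result = 808080

808080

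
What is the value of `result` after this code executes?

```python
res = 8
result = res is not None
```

res = 8; result = True

True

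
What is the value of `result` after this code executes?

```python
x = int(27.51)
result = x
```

x = 27; result = 27

27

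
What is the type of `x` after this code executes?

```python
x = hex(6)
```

hex() returns str representation

str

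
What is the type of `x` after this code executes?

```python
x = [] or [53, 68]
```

'or' returns first truthy value (list)

list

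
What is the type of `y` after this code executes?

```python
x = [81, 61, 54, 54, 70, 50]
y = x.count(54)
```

list.count() returns int

int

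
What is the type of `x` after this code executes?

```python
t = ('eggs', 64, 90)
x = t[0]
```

Index 0 of tuple is a str literal

str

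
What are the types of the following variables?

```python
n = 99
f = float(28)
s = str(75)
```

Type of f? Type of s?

f is assigned the result of calling float(), which returns a float; s is assigned the result of calling str(), which returns a str

float, str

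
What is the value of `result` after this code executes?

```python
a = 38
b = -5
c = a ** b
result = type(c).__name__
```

a is int; b is int; c is float; result = 'float'

'float'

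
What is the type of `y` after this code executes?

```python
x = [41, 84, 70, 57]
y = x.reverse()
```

list.reverse() returns None

NoneType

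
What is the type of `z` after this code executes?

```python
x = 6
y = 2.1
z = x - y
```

int - float = float

float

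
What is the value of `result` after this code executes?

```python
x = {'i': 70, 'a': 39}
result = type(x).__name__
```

x is dict; result = 'dict'

'dict'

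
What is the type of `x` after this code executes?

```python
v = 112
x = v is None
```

'is' comparison returns bool

bool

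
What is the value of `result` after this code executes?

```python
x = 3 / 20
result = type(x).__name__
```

x is float; result = 'float'

'float'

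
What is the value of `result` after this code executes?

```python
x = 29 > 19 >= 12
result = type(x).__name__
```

x is bool; result = 'bool'

'bool'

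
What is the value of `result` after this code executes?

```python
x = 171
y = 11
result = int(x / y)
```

x = 171; y = 11; result = 15

15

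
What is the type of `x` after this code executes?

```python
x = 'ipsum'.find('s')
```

str.find() returns int index

int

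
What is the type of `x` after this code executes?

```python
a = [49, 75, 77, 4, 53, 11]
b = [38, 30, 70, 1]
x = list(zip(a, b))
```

list(zip()) returns a list of tuples

list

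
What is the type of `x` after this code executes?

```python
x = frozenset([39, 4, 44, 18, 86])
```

frozenset() returns frozenset

frozenset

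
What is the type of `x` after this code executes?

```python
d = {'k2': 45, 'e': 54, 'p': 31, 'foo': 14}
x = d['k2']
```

Accessing dict[str, int] with str key returns int

int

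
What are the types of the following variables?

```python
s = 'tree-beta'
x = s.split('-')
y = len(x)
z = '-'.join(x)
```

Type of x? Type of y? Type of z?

str.split() returns list; len() returns int; str.join() returns str

list, int, str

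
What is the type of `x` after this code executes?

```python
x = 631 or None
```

'or' returns first truthy value

int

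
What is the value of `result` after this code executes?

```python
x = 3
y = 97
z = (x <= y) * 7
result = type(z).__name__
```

x is int; y is int; z is int; result = 'int'

'int'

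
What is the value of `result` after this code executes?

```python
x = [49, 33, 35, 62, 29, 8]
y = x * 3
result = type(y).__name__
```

x is list; y is list; result = 'list'

'list'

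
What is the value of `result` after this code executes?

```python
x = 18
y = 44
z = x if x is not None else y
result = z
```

x = 18; y = 44; z = 18; result = 18

18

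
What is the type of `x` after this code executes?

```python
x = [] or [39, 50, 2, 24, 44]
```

'or' returns first truthy value (list)

list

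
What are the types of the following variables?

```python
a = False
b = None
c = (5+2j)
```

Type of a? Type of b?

a is assigned the constant False, which has type bool; b is assigned None, whose type is NoneType

bool, NoneType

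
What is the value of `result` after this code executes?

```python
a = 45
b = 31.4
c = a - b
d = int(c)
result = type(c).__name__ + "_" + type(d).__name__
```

a is int; b is float; c is float; d is int; result = 'float_int'

'float_int'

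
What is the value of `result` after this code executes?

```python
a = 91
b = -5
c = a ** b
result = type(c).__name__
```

a is int; b is int; c is float; result = 'float'

'float'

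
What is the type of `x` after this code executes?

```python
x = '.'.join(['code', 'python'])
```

str.join() returns str

str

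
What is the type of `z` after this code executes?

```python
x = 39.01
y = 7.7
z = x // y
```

float // float = float

float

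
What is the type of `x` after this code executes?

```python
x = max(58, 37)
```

max() of ints returns int

int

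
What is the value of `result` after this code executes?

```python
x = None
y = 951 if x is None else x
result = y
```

x = None; y = 951; result = 951

951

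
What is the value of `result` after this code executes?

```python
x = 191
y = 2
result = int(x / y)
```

x = 191; y = 2; result = 95

95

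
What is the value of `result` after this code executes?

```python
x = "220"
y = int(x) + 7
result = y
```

x = '220'; y = 227; result = 227

227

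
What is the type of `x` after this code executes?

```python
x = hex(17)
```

hex() returns str representation

str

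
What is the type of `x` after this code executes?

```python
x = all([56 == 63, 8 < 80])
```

all() returns bool

bool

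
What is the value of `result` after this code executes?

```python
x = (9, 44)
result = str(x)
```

x = (9, 44); result = '(9, 44)'

'(9, 44)'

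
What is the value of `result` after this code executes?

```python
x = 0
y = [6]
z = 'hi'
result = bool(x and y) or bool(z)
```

x = 0; y = [6]; z = 'hi'; result = True

True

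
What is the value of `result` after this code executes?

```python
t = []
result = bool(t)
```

t = []; result = False

False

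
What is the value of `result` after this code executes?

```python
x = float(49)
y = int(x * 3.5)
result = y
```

x = 49.0; y = 171; result = 171

171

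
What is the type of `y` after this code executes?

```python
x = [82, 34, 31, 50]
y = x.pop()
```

list.pop() returns the popped element

int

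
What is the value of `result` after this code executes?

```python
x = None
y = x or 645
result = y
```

x = None; y = 645; result = 645

645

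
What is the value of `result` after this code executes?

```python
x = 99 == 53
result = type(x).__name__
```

x is bool; result = 'bool'

'bool'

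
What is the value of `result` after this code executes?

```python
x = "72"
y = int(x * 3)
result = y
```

x = '72'; y = 727272; result = 727272

727272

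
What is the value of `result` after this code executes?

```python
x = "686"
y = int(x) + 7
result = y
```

x = '686'; y = 693; result = 693

693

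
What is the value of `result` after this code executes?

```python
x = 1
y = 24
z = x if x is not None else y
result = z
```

x = 1; y = 24; z = 1; result = 1

1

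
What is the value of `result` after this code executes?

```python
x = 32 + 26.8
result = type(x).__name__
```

x is float; result = 'float'

'float'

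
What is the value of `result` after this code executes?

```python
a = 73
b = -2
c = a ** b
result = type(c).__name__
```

a is int; b is int; c is float; result = 'float'

'float'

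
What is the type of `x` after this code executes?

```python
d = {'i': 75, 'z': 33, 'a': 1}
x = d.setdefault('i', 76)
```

dict.setdefault() returns the (existing or default) value

int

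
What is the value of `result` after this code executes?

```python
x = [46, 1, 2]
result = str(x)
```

x = [46, 1, 2]; result = '[46, 1, 2]'

'[46, 1, 2]'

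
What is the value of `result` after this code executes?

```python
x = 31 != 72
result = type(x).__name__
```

x is bool; result = 'bool'

'bool'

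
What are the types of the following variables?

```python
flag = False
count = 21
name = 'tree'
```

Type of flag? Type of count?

flag is assigned the constant False, which has type bool; count is assigned a bare integer (no decimal point), so it is an int

bool, int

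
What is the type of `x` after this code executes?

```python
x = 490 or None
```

'or' returns first truthy value

int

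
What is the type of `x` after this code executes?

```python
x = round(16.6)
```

round() with no decimal places returns int

int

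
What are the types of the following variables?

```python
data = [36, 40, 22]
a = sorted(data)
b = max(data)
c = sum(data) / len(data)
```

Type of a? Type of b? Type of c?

sorted() returns list; max of ints returns int; int / int = float

list, int, float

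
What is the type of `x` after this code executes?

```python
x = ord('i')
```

ord() returns int (code point)

int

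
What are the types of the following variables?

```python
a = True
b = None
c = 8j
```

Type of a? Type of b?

a is assigned the constant True, which has type bool; b is assigned None, whose type is NoneType

bool, NoneType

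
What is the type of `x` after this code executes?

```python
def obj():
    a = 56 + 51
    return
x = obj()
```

Bare return returns None

NoneType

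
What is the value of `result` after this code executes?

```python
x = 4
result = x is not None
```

x = 4; result = True

True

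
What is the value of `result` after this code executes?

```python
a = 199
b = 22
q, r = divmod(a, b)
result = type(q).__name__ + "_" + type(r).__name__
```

a is int; b is int; q is int; r is int; result = 'int_int'

'int_int'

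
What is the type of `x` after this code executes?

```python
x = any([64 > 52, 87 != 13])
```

any() returns bool

bool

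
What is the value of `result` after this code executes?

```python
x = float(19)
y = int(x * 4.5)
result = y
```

x = 19.0; y = 85; result = 85

85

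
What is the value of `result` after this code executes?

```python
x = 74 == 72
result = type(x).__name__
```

x is bool; result = 'bool'

'bool'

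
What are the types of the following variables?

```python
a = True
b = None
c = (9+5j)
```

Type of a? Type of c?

a is assigned the constant True, which has type bool; c is assigned (9+5j), an int plus an imaginary literal (j suffix), which evaluates to complex

bool, complex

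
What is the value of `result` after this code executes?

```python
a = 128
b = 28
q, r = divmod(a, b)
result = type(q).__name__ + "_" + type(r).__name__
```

a is int; b is int; q is int; r is int; result = 'int_int'

'int_int'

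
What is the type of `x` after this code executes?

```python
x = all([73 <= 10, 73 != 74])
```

all() returns bool

bool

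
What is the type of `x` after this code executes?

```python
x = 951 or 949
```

'or' returns first truthy value (int)

int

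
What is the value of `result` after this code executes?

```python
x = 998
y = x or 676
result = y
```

x = 998; y = 998; result = 998

998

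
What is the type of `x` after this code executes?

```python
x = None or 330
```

'or' with None returns the other truthy value

int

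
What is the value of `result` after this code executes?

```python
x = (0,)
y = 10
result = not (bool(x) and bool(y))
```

x = (0,); y = 10; result = False

False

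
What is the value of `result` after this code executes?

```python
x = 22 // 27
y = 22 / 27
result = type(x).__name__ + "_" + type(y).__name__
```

x is int; y is float; result = 'int_float'

'int_float'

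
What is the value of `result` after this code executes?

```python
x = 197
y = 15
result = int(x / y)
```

x = 197; y = 15; result = 13

13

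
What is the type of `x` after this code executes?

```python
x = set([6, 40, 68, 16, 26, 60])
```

set() constructor returns set

set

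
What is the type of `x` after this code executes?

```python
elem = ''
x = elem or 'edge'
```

'or' returns first truthy value (str)

str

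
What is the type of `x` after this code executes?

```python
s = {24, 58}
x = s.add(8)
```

set.add() returns None (mutates in place)

NoneType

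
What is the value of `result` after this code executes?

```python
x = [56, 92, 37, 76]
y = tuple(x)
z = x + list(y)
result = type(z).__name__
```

x is list; y is tuple; z is list; result = 'list'

'list'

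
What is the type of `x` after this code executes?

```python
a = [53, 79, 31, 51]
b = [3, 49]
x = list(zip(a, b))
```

list(zip()) returns a list of tuples

list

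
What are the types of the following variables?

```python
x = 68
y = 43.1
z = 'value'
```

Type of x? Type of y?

x is assigned a bare integer (no decimal point), so it is an int; y is assigned a number with a decimal point, so it is a float

int, float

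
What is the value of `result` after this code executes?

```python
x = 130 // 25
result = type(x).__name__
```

x is int; result = 'int'

'int'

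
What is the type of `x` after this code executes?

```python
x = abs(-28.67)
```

abs() of float returns float

float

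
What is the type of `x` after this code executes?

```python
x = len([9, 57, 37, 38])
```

len() always returns int

int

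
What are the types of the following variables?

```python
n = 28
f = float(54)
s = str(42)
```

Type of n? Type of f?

n is assigned a bare integer (no decimal point), so it is an int; f is assigned the result of calling float(), which returns a float

int, float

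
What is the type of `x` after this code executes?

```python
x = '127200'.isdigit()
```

str.isdigit() returns bool

bool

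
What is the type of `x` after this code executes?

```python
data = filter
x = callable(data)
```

callable() returns bool

bool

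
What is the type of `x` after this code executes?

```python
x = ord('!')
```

ord() returns int (code point)

int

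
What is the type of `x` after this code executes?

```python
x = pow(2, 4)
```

pow(int, int) returns int

int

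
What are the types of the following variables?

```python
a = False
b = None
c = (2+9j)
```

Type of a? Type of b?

a is assigned the constant False, which has type bool; b is assigned None, whose type is NoneType

bool, NoneType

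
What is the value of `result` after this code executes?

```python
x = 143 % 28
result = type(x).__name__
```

x is int; result = 'int'

'int'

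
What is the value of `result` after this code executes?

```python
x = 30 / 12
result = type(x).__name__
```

x is float; result = 'float'

'float'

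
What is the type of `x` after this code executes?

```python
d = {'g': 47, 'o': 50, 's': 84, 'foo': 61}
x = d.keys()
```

.keys() returns dict_keys view

dict_keys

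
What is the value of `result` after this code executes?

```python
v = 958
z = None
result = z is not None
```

v = 958; z = None; result = False

False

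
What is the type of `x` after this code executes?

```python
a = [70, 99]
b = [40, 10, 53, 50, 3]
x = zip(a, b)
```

zip() returns a zip object

zip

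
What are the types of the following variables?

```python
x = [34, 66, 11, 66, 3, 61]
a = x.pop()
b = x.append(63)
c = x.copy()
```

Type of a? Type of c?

pop() returns element; copy() returns list

int, list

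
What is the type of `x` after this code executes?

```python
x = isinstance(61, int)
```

isinstance() returns bool

bool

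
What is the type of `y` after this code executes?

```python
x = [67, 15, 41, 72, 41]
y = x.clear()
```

list.clear() returns None

NoneType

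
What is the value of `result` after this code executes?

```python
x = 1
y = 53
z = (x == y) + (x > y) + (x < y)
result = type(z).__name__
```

x is int; y is int; z is int; result = 'int'

'int'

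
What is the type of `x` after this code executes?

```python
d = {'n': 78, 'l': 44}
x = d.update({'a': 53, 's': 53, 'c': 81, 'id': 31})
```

dict.update() returns None

NoneType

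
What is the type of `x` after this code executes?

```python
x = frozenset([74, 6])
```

frozenset() returns frozenset

frozenset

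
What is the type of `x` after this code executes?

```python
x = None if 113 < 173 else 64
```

113 < 173 is True, so the if branch is taken

NoneType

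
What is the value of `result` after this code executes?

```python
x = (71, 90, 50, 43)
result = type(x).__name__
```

x is tuple; result = 'tuple'

'tuple'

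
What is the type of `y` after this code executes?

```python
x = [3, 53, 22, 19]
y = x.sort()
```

list.sort() returns None (mutates in place)

NoneType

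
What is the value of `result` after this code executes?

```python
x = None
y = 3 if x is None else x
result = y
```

x = None; y = 3; result = 3

3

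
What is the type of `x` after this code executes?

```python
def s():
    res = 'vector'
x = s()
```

Function without return returns None

NoneType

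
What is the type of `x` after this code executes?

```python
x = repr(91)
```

repr() returns str

str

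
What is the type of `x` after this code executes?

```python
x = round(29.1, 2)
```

round() with decimal places returns float

float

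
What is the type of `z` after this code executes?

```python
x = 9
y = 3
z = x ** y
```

positive int ** positive int = int

int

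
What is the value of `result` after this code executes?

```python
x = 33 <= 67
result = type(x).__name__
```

x is bool; result = 'bool'

'bool'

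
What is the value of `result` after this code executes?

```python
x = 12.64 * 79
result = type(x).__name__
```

x is float; result = 'float'

'float'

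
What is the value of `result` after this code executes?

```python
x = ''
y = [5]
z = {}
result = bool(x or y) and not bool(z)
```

x = ''; y = [5]; z = {}; result = True

True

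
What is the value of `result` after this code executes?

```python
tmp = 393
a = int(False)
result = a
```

tmp = 393; a = 0; result = 0

0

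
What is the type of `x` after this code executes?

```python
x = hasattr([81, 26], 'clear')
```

hasattr() returns bool

bool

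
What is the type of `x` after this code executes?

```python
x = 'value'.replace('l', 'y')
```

str.replace() returns str

str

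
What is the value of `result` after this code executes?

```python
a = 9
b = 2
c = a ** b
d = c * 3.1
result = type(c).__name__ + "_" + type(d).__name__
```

a is int; b is int; c is int; d is float; result = 'int_float'

'int_float'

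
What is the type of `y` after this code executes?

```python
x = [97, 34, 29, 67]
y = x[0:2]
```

Slicing a list returns a list

list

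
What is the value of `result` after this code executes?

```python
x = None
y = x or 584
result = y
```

x = None; y = 584; result = 584

584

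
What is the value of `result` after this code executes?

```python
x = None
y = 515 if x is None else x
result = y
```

x = None; y = 515; result = 515

515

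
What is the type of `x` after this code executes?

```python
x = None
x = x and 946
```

'and' returns first falsy value (None)

NoneType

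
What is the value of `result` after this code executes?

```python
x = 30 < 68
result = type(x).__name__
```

x is bool; result = 'bool'

'bool'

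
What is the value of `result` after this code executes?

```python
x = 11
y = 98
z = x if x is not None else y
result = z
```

x = 11; y = 98; z = 11; result = 11

11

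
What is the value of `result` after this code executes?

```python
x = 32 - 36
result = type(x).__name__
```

x is int; result = 'int'

'int'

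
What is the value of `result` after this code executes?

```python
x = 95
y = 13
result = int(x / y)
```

x = 95; y = 13; result = 7

7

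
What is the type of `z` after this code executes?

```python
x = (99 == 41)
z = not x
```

'not' returns bool

bool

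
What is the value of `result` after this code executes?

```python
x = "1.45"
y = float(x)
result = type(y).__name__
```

x is str; y is float; result = 'float'

'float'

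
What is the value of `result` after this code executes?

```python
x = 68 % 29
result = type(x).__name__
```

x is int; result = 'int'

'int'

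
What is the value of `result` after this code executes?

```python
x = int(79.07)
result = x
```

x = 79; result = 79

79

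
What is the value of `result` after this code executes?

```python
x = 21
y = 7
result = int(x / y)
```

x = 21; y = 7; result = 3

3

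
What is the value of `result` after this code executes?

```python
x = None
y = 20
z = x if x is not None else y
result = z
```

x = None; y = 20; z = 20; result = 20

20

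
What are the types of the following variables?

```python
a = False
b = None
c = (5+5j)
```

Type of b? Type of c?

b is assigned None, whose type is NoneType; c is assigned (5+5j), an int plus an imaginary literal (j suffix), which evaluates to complex

NoneType, complex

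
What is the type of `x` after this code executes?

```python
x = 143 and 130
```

'and' with truthy values returns last operand (int)

int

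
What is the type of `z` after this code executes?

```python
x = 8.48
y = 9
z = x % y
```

float % int = float

float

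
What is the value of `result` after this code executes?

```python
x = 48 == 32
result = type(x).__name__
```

x is bool; result = 'bool'

'bool'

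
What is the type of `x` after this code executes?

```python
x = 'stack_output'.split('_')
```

str.split() returns list

list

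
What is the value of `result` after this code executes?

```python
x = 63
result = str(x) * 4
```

x = 63; result = '63636363'

'63636363'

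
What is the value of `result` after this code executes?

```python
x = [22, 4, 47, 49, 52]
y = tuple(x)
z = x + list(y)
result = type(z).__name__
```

x is list; y is tuple; z is list; result = 'list'

'list'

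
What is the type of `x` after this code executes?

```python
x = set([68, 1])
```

set() constructor returns set

set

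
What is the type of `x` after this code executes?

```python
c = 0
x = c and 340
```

'and' returns first falsy value (0 is int)

int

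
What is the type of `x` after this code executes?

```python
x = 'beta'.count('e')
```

str.count() returns int

int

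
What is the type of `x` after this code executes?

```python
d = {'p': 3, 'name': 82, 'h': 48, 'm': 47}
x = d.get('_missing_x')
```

dict.get() returns None when key not found

NoneType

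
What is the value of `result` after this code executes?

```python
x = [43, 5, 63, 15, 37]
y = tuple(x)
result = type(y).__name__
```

x is list; y is tuple; result = 'tuple'

'tuple'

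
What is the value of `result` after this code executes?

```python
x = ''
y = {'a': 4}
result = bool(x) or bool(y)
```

x = ''; y = {'a': 4}; result = True

True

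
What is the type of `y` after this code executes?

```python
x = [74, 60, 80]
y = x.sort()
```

list.sort() returns None (mutates in place)

NoneType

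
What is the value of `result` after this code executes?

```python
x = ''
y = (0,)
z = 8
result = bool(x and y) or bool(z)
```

x = ''; y = (0,); z = 8; result = True

True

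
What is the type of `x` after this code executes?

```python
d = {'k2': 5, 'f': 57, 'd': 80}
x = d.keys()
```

.keys() returns dict_keys view

dict_keys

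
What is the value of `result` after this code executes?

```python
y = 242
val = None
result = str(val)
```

y = 242; val = None; result = 'None'

'None'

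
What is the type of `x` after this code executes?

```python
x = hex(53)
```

hex() returns str representation

str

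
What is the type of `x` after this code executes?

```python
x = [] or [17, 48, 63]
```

'or' returns first truthy value (list)

list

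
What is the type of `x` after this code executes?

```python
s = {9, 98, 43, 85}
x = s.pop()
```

Popping from set[int] returns int

int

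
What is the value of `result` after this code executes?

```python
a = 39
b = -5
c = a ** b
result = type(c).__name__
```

a is int; b is int; c is float; result = 'float'

'float'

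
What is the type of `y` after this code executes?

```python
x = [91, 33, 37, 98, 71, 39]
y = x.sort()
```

list.sort() returns None (mutates in place)

NoneType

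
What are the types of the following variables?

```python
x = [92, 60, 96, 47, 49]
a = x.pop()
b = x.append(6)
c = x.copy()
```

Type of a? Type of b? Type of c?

pop() returns element; append() returns None; copy() returns list

int, NoneType, list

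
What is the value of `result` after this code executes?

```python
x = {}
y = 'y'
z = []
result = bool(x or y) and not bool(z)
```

x = {}; y = 'y'; z = []; result = True

True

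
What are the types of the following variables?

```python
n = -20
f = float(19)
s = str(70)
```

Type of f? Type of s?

f is assigned the result of calling float(), which returns a float; s is assigned the result of calling str(), which returns a str

float, str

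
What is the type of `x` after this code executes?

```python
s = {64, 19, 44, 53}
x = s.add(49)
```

set.add() returns None (mutates in place)

NoneType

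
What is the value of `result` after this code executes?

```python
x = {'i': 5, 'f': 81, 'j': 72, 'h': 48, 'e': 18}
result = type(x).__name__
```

x is dict; result = 'dict'

'dict'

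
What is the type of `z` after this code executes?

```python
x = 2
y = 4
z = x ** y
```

positive int ** positive int = int

int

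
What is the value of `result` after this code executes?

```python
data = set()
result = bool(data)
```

data = set(); result = False

False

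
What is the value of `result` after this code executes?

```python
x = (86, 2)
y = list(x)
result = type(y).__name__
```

x is tuple; y is list; result = 'list'

'list'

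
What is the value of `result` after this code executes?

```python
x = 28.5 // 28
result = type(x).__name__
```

x is float; result = 'float'

'float'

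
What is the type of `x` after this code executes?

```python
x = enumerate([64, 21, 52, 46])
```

enumerate() returns an enumerate object

enumerate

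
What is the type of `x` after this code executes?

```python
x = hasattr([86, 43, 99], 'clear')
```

hasattr() returns bool

bool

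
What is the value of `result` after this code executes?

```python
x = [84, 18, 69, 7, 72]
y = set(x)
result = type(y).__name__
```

x is list; y is set; result = 'set'

'set'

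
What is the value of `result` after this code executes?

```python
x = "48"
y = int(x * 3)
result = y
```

x = '48'; y = 484848; result = 484848

484848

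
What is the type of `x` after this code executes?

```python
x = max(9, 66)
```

max() of ints returns int

int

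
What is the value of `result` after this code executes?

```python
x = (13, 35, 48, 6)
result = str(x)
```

x = (13, 35, 48, 6); result = '(13, 35, 48, 6)'

'(13, 35, 48, 6)'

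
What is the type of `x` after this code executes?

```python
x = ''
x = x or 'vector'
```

'or' returns first truthy value (str)

str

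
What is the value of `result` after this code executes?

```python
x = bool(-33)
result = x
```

x = True; result = True

True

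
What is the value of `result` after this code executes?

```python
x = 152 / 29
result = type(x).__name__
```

x is float; result = 'float'

'float'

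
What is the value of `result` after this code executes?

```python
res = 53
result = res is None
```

res = 53; result = False

False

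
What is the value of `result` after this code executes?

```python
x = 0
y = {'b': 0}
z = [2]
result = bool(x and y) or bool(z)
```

x = 0; y = {'b': 0}; z = [2]; result = True

True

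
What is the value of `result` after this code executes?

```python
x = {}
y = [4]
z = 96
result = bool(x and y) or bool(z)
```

x = {}; y = [4]; z = 96; result = True

True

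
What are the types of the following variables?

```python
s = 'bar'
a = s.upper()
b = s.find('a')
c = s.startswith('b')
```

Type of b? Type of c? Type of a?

find() returns int; startswith() returns bool; upper() returns str

int, bool, str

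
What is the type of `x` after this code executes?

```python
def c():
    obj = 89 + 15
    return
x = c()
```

Bare return returns None

NoneType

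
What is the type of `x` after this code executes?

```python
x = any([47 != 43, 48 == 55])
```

any() returns bool

bool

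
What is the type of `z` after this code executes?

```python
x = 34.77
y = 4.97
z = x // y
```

float // float = float

float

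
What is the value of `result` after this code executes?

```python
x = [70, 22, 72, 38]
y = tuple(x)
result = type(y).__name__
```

x is list; y is tuple; result = 'tuple'

'tuple'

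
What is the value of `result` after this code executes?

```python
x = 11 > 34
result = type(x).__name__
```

x is bool; result = 'bool'

'bool'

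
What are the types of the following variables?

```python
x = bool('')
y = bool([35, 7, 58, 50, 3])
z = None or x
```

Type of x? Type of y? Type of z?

bool() returns bool; bool() returns bool; None or bool returns the bool

bool, bool, bool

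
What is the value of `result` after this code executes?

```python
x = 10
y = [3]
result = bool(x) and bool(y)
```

x = 10; y = [3]; result = True

True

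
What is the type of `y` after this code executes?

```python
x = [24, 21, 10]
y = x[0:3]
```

Slicing a list returns a list

list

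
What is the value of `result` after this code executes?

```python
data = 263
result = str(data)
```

data = 263; result = '263'

'263'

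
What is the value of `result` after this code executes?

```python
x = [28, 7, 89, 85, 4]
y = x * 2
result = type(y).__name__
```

x is list; y is list; result = 'list'

'list'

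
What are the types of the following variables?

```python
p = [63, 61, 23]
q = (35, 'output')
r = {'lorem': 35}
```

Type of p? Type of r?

p is assigned a list literal (square brackets); r is assigned a dict literal ({key: value})

list, dict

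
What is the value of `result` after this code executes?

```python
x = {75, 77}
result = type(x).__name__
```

x is set; result = 'set'

'set'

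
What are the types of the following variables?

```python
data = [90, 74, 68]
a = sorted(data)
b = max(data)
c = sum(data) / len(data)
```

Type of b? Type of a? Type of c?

max of ints returns int; sorted() returns list; int / int = float

int, list, float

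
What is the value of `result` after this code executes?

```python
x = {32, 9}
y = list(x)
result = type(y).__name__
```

x is set; y is list; result = 'list'

'list'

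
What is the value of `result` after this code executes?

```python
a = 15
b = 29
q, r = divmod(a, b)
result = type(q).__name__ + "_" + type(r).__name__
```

a is int; b is int; q is int; r is int; result = 'int_int'

'int_int'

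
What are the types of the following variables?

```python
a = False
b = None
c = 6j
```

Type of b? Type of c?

b is assigned None, whose type is NoneType; c is assigned 6j, an imaginary literal (j suffix), which has type complex

NoneType, complex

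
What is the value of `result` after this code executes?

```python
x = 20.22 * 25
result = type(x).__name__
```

x is float; result = 'float'

'float'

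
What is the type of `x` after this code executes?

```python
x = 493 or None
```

'or' returns first truthy value

int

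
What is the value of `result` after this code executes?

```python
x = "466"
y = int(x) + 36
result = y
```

x = '466'; y = 502; result = 502

502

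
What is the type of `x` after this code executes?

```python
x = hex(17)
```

hex() returns str representation

str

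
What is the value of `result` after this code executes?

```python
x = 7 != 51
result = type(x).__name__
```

x is bool; result = 'bool'

'bool'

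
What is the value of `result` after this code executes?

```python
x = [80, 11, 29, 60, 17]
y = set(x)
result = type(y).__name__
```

x is list; y is set; result = 'set'

'set'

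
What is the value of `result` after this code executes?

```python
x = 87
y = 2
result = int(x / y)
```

x = 87; y = 2; result = 43

43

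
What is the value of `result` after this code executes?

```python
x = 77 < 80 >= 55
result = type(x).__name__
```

x is bool; result = 'bool'

'bool'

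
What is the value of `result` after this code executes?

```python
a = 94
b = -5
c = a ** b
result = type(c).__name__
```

a is int; b is int; c is float; result = 'float'

'float'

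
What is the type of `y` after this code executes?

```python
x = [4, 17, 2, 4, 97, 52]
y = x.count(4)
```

list.count() returns int

int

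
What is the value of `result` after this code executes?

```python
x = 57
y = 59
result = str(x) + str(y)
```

x = 57; y = 59; result = '5759'

'5759'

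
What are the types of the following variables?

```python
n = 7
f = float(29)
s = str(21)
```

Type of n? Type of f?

n is assigned a bare integer (no decimal point), so it is an int; f is assigned the result of calling float(), which returns a float

int, float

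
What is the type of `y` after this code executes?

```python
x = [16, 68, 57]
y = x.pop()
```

list.pop() returns the popped element

int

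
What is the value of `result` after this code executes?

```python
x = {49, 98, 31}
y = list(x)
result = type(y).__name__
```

x is set; y is list; result = 'list'

'list'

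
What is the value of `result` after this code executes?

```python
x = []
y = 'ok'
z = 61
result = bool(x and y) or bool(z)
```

x = []; y = 'ok'; z = 61; result = True

True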